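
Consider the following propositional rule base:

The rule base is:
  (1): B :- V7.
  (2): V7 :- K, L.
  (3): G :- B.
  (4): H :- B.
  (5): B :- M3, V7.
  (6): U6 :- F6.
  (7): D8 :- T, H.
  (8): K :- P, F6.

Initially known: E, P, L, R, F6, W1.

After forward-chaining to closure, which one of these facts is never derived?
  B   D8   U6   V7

Round 1 — (6), (8), derive U6, K.
Round 2 — (2), derive V7.
Round 3 — (1), derive B.
Round 4 — (3), (4), derive G, H.
Derived: U6 (round 1), B (round 3), V7 (round 2). D8 never appears in any round.

D8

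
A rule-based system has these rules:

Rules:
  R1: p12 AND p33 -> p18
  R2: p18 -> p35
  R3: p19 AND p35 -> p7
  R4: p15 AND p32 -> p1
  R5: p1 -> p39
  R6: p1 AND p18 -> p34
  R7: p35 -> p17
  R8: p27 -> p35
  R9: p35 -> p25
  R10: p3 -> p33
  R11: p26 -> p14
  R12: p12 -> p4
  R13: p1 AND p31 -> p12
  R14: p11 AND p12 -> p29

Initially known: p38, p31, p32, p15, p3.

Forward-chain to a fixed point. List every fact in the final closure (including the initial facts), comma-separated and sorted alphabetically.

Round 1 — R4, R10, derive p1, p33.
Round 2 — R5, R13, derive p39, p12.
Round 3 — R1, R12, derive p18, p4.
Round 4 — R2, R6, derive p35, p34.
Round 5 — R7, R9, derive p17, p25.

p1, p12, p15, p17, p18, p25, p3, p31, p32, p33, p34, p35, p38, p39, p4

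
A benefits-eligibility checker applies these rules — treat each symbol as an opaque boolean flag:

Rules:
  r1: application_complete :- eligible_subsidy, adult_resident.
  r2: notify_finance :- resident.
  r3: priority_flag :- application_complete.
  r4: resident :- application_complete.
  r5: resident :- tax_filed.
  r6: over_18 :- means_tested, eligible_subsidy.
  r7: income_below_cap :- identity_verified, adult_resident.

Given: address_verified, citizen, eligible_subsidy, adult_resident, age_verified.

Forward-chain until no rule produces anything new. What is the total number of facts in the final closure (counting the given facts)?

Round 1 fires r1, giving application_complete.
Round 2 fires r3, r4, giving priority_flag, resident.
Round 3 fires r2, giving notify_finance.
Closure: {address_verified, adult_resident, age_verified, application_complete, citizen, eligible_subsidy, notify_finance, priority_flag, resident} — 9 facts.

9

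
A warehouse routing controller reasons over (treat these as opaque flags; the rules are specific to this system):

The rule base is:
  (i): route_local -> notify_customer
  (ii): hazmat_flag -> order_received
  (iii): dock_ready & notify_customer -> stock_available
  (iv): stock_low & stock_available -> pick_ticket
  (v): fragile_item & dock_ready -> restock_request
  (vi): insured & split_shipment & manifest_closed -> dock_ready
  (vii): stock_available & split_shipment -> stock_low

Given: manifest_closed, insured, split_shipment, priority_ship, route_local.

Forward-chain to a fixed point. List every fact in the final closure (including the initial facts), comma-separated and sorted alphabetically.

Round 1: (i) [route_local -> notify_customer]; (vi) [insured & split_shipment & manifest_closed -> dock_ready]. Adds notify_customer, dock_ready.
Round 2: (iii) [dock_ready & notify_customer -> stock_available]. Adds stock_available.
Round 3: (vii) [stock_available & split_shipment -> stock_low]. Adds stock_low.
Round 4: (iv) [stock_low & stock_available -> pick_ticket]. Adds pick_ticket.

dock_ready, insured, manifest_closed, notify_customer, pick_ticket, priority_ship, route_local, split_shipment, stock_available, stock_low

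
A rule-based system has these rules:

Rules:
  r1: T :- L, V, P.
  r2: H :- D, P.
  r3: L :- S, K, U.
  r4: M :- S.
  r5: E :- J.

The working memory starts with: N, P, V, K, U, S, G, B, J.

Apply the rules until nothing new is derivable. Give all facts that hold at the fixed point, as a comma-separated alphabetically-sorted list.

[1] r3 [L :- S, K, U.]; r4 [M :- S.]; r5 [E :- J.]. ⇒ new: L, M, E.
[2] r1 [T :- L, V, P.]. ⇒ new: T.

B, E, G, J, K, L, M, N, P, S, T, U, V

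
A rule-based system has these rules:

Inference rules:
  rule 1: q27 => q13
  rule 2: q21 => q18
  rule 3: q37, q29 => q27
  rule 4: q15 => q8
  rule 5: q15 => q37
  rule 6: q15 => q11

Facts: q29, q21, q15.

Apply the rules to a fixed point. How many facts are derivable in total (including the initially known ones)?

[1] rule 2 [q21 => q18]; rule 4 [q15 => q8]; rule 5 [q15 => q37]; rule 6 [q15 => q11]. ⇒ new: q18, q8, q37, q11.
[2] rule 3 [q37, q29 => q27]. ⇒ new: q27.
[3] rule 1 [q27 => q13]. ⇒ new: q13.
Closure: {q11, q13, q15, q18, q21, q27, q29, q37, q8} — 9 facts.

9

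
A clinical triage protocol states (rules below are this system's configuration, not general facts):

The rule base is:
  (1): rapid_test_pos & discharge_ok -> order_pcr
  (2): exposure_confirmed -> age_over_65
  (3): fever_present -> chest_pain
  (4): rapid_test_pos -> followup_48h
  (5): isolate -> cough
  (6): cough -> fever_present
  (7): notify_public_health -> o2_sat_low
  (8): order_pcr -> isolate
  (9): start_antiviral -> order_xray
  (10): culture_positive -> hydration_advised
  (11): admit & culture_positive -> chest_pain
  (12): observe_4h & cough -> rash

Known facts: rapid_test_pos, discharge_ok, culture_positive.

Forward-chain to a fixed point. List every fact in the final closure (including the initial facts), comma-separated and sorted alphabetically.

chest_pain, cough, culture_positive, discharge_ok, fever_present, followup_48h, hydration_advised, isolate, order_pcr, rapid_test_pos

Round 1 fires (1), (4), (10), giving order_pcr, followup_48h, hydration_advised.
Round 2 fires (8), giving isolate.
Round 3 fires (5), giving cough.
Round 4 fires (6), giving fever_present.
Round 5 fires (3), giving chest_pain.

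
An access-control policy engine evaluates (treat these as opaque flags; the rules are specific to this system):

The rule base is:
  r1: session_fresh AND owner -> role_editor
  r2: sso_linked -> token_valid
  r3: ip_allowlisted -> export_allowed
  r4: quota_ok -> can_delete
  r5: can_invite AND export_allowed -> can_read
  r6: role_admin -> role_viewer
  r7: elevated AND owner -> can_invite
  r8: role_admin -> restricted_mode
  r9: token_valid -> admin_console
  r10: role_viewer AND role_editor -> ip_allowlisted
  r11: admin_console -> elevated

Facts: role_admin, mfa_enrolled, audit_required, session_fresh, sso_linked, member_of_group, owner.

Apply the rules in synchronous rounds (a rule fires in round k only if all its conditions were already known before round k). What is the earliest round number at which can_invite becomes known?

Round 1 — r1, r2, r6, r8, derive role_editor, token_valid, role_viewer, restricted_mode.
Round 2 — r9, r10, derive admin_console, ip_allowlisted.
Round 3 — r3, r11, derive export_allowed, elevated.
Round 4 — r7, derive can_invite.
can_invite first appears in round 4.

4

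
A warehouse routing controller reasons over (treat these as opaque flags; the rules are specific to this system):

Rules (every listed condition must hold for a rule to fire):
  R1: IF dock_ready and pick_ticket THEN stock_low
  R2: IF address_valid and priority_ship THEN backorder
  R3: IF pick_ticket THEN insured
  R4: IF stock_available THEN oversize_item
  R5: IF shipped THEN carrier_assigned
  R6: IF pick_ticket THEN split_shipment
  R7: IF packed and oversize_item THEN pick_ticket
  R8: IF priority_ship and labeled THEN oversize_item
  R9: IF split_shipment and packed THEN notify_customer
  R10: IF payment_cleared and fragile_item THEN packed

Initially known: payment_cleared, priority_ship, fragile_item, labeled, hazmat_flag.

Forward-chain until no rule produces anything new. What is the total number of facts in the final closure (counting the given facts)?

11

Round 1: R8 [IF priority_ship and labeled THEN oversize_item]; R10 [IF payment_cleared and fragile_item THEN packed]. Adds oversize_item, packed.
Round 2: R7 [IF packed and oversize_item THEN pick_ticket]. Adds pick_ticket.
Round 3: R3 [IF pick_ticket THEN insured]; R6 [IF pick_ticket THEN split_shipment]. Adds insured, split_shipment.
Round 4: R9 [IF split_shipment and packed THEN notify_customer]. Adds notify_customer.
Closure: {fragile_item, hazmat_flag, insured, labeled, notify_customer, oversize_item, packed, payment_cleared, pick_ticket, priority_ship, split_shipment} — 11 facts.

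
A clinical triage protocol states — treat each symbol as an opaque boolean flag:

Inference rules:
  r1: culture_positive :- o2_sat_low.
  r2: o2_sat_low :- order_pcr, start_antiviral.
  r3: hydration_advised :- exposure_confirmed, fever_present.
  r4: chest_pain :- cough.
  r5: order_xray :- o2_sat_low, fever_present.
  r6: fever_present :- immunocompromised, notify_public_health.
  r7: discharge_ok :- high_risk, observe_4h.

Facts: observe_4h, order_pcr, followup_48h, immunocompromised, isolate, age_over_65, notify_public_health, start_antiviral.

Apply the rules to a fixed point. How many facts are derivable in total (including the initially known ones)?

[1] r2 [o2_sat_low :- order_pcr, start_antiviral.]; r6 [fever_present :- immunocompromised, notify_public_health.]. ⇒ new: o2_sat_low, fever_present.
[2] r1 [culture_positive :- o2_sat_low.]; r5 [order_xray :- o2_sat_low, fever_present.]. ⇒ new: culture_positive, order_xray.
Closure: {age_over_65, culture_positive, fever_present, followup_48h, immunocompromised, isolate, notify_public_health, o2_sat_low, observe_4h, order_pcr, order_xray, start_antiviral} — 12 facts.

12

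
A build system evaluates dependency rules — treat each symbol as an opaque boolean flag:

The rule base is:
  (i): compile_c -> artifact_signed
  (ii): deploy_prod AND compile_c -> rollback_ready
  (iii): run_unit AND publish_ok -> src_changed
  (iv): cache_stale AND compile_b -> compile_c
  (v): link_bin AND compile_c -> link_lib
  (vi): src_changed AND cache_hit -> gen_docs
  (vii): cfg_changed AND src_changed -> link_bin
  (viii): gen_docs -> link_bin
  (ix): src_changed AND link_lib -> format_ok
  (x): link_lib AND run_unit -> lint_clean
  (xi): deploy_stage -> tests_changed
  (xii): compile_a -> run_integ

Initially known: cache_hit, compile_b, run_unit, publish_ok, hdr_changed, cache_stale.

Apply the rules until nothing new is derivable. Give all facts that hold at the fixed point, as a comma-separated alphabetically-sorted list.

artifact_signed, cache_hit, cache_stale, compile_b, compile_c, format_ok, gen_docs, hdr_changed, link_bin, link_lib, lint_clean, publish_ok, run_unit, src_changed

Round 1: (iii) [run_unit AND publish_ok -> src_changed]; (iv) [cache_stale AND compile_b -> compile_c]. New: src_changed, compile_c.
Round 2: (i) [compile_c -> artifact_signed]; (vi) [src_changed AND cache_hit -> gen_docs]. New: artifact_signed, gen_docs.
Round 3: (viii) [gen_docs -> link_bin]. New: link_bin.
Round 4: (v) [link_bin AND compile_c -> link_lib]. New: link_lib.
Round 5: (ix) [src_changed AND link_lib -> format_ok]; (x) [link_lib AND run_unit -> lint_clean]. New: format_ok, lint_clean.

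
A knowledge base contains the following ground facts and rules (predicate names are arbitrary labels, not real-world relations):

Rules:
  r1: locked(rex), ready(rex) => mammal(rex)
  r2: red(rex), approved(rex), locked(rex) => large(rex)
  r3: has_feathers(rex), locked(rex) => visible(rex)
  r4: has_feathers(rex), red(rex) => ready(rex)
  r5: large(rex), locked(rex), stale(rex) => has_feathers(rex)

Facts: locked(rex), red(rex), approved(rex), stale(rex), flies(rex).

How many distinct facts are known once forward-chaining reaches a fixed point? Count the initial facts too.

10

Round 1: r2 [red(rex), approved(rex), locked(rex) => large(rex)]. Adds large(rex).
Round 2: r5 [large(rex), locked(rex), stale(rex) => has_feathers(rex)]. Adds has_feathers(rex).
Round 3: r3 [has_feathers(rex), locked(rex) => visible(rex)]; r4 [has_feathers(rex), red(rex) => ready(rex)]. Adds visible(rex), ready(rex).
Round 4: r1 [locked(rex), ready(rex) => mammal(rex)]. Adds mammal(rex).
Closure: {approved(rex), flies(rex), has_feathers(rex), large(rex), locked(rex), mammal(rex), ready(rex), red(rex), stale(rex), visible(rex)} — 10 facts.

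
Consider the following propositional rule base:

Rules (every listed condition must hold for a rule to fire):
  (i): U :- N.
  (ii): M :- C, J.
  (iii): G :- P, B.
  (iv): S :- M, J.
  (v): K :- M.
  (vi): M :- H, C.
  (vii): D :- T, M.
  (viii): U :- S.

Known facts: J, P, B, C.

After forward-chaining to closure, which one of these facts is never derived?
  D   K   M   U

Round 1 — (ii), (iii), derive M, G.
Round 2 — (iv), (v), derive S, K.
Round 3 — (viii), derive U.
Derived: M (round 1), U (round 3), K (round 2). D never appears in any round.

D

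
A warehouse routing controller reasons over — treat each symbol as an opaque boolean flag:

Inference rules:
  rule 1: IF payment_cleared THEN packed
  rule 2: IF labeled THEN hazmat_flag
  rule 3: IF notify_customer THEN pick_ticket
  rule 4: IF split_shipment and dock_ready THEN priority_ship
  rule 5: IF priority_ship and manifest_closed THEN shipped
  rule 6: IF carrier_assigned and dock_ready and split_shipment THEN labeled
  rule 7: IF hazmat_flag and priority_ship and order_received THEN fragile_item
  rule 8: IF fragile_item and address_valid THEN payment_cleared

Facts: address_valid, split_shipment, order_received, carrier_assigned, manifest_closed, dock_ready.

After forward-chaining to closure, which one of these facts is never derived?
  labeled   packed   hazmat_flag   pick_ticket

[1] rule 4 [IF split_shipment and dock_ready THEN priority_ship]; rule 6 [IF carrier_assigned and dock_ready and split_shipment THEN labeled]. ⇒ new: priority_ship, labeled.
[2] rule 2 [IF labeled THEN hazmat_flag]; rule 5 [IF priority_ship and manifest_closed THEN shipped]. ⇒ new: hazmat_flag, shipped.
[3] rule 7 [IF hazmat_flag and priority_ship and order_received THEN fragile_item]. ⇒ new: fragile_item.
[4] rule 8 [IF fragile_item and address_valid THEN payment_cleared]. ⇒ new: payment_cleared.
[5] rule 1 [IF payment_cleared THEN packed]. ⇒ new: packed.
Derived: packed (round 5), labeled (round 1), hazmat_flag (round 2). pick_ticket never appears in any round.

pick_ticket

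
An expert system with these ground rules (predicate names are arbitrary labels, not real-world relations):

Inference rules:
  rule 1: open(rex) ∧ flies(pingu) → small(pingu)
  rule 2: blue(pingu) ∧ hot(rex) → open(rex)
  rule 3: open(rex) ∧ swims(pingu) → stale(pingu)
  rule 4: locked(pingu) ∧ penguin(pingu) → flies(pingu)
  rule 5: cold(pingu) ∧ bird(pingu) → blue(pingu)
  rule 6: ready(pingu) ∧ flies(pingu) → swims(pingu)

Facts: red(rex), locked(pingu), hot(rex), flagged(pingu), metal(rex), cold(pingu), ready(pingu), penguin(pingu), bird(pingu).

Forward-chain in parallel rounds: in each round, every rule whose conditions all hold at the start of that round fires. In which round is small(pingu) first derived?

Round 1 — rule 4, rule 5, derive flies(pingu), blue(pingu).
Round 2 — rule 2, rule 6, derive open(rex), swims(pingu).
Round 3 — rule 1, rule 3, derive small(pingu), stale(pingu).
small(pingu) first appears in round 3.

3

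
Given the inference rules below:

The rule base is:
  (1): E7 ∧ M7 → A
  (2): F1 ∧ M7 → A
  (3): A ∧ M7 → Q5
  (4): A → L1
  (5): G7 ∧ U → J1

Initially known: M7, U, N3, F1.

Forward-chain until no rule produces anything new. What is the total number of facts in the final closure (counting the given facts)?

7

[1] (2) [F1 ∧ M7 → A]. ⇒ new: A.
[2] (3) [A ∧ M7 → Q5]; (4) [A → L1]. ⇒ new: Q5, L1.
Closure: {A, F1, L1, M7, N3, Q5, U} — 7 facts.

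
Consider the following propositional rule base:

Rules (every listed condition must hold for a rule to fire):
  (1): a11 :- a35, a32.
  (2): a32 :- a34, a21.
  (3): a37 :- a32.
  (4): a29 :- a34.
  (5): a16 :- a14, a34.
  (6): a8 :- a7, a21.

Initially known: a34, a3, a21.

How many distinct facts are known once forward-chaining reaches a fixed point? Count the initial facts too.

Round 1: (2) [a32 :- a34, a21.]; (4) [a29 :- a34.]. Adds a32, a29.
Round 2: (3) [a37 :- a32.]. Adds a37.
Closure: {a21, a29, a3, a32, a34, a37} — 6 facts.

6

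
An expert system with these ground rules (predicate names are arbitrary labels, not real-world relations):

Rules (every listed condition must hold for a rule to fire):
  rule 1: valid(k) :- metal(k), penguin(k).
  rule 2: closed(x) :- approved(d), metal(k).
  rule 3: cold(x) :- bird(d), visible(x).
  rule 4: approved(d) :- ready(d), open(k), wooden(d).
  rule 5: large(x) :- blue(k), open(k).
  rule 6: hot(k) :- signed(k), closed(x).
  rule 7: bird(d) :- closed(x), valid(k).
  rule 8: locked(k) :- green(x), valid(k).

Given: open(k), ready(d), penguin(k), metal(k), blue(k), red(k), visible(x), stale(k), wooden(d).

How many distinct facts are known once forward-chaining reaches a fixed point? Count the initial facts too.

15

Round 1 fires rule 1, rule 4, rule 5, giving valid(k), approved(d), large(x).
Round 2 fires rule 2, giving closed(x).
Round 3 fires rule 7, giving bird(d).
Round 4 fires rule 3, giving cold(x).
Closure: {approved(d), bird(d), blue(k), closed(x), cold(x), large(x), metal(k), open(k), penguin(k), ready(d), red(k), stale(k), valid(k), visible(x), wooden(d)} — 15 facts.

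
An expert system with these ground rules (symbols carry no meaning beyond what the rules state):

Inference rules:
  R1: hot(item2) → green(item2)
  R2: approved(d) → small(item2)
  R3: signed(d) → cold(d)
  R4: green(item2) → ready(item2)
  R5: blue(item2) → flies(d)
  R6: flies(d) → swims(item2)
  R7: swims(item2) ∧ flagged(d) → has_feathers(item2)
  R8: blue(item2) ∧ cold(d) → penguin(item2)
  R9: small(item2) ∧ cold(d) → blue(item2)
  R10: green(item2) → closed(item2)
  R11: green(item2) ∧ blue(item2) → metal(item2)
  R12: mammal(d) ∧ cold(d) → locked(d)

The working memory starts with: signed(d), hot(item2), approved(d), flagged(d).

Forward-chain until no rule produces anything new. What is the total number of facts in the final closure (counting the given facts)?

15

Round 1 fires R1, R2, R3, giving green(item2), small(item2), cold(d).
Round 2 fires R4, R9, R10, giving ready(item2), blue(item2), closed(item2).
Round 3 fires R5, R8, R11, giving flies(d), penguin(item2), metal(item2).
Round 4 fires R6, giving swims(item2).
Round 5 fires R7, giving has_feathers(item2).
Closure: {approved(d), blue(item2), closed(item2), cold(d), flagged(d), flies(d), green(item2), has_feathers(item2), hot(item2), metal(item2), penguin(item2), ready(item2), signed(d), small(item2), swims(item2)} — 15 facts.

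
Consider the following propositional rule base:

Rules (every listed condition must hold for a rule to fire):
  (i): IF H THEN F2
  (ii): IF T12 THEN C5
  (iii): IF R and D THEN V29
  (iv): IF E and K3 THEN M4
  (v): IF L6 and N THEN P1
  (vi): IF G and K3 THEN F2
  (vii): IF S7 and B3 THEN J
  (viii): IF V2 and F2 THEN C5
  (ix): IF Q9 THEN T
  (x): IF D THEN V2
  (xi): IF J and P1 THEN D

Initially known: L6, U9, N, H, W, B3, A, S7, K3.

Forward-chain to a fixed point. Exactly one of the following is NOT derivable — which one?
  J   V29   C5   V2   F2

V29

Round 1: (i) [IF H THEN F2]; (v) [IF L6 and N THEN P1]; (vii) [IF S7 and B3 THEN J]. Adds F2, P1, J.
Round 2: (xi) [IF J and P1 THEN D]. Adds D.
Round 3: (x) [IF D THEN V2]. Adds V2.
Round 4: (viii) [IF V2 and F2 THEN C5]. Adds C5.
Derived: F2 (round 1), C5 (round 4), J (round 1), V2 (round 3). V29 never appears in any round.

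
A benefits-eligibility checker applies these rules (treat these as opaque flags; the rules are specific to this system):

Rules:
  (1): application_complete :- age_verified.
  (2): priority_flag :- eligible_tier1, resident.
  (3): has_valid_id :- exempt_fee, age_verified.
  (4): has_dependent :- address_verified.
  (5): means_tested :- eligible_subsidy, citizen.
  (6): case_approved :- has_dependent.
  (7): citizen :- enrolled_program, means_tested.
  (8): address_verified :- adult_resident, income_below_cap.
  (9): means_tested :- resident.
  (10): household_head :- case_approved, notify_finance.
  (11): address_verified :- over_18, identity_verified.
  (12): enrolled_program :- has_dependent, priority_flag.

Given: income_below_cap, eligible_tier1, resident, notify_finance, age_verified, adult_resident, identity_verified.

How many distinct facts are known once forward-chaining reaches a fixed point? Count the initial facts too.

16

Round 1 fires (1), (2), (8), (9), giving application_complete, priority_flag, address_verified, means_tested.
Round 2 fires (4), giving has_dependent.
Round 3 fires (6), (12), giving case_approved, enrolled_program.
Round 4 fires (7), (10), giving citizen, household_head.
Closure: {address_verified, adult_resident, age_verified, application_complete, case_approved, citizen, eligible_tier1, enrolled_program, has_dependent, household_head, identity_verified, income_below_cap, means_tested, notify_finance, priority_flag, resident} — 16 facts.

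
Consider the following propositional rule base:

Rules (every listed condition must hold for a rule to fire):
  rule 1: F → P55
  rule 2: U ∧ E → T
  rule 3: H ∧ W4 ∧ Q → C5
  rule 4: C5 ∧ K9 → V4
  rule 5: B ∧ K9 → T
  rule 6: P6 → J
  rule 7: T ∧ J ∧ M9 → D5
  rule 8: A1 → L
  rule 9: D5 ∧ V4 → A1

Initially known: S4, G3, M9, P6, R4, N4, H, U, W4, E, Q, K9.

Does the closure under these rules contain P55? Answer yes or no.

no

Round 1: rule 2 [U ∧ E → T]; rule 3 [H ∧ W4 ∧ Q → C5]; rule 6 [P6 → J]. New: T, C5, J.
Round 2: rule 4 [C5 ∧ K9 → V4]; rule 7 [T ∧ J ∧ M9 → D5]. New: V4, D5.
Round 3: rule 9 [D5 ∧ V4 → A1]. New: A1.
Round 4: rule 8 [A1 → L]. New: L.
Fixed point reached. P55 is concluded only by rule 1; rule 1 needs F (never derived).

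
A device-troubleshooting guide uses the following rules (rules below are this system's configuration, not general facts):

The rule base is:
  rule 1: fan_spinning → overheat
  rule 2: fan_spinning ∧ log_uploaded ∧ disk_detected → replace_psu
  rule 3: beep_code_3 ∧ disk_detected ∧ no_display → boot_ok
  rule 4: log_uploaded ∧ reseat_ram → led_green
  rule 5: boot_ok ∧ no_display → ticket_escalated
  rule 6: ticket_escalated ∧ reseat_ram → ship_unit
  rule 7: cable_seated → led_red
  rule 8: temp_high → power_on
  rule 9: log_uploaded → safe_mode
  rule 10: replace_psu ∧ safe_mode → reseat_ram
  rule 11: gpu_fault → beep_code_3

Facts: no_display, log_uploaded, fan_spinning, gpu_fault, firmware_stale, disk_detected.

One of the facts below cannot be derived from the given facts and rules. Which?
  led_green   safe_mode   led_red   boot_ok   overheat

Round 1: rule 1 [fan_spinning → overheat]; rule 2 [fan_spinning ∧ log_uploaded ∧ disk_detected → replace_psu]; rule 9 [log_uploaded → safe_mode]; rule 11 [gpu_fault → beep_code_3]. Adds overheat, replace_psu, safe_mode, beep_code_3.
Round 2: rule 3 [beep_code_3 ∧ disk_detected ∧ no_display → boot_ok]; rule 10 [replace_psu ∧ safe_mode → reseat_ram]. Adds boot_ok, reseat_ram.
Round 3: rule 4 [log_uploaded ∧ reseat_ram → led_green]; rule 5 [boot_ok ∧ no_display → ticket_escalated]. Adds led_green, ticket_escalated.
Round 4: rule 6 [ticket_escalated ∧ reseat_ram → ship_unit]. Adds ship_unit.
Derived: safe_mode (round 1), boot_ok (round 2), overheat (round 1), led_green (round 3). led_red never appears in any round.

led_red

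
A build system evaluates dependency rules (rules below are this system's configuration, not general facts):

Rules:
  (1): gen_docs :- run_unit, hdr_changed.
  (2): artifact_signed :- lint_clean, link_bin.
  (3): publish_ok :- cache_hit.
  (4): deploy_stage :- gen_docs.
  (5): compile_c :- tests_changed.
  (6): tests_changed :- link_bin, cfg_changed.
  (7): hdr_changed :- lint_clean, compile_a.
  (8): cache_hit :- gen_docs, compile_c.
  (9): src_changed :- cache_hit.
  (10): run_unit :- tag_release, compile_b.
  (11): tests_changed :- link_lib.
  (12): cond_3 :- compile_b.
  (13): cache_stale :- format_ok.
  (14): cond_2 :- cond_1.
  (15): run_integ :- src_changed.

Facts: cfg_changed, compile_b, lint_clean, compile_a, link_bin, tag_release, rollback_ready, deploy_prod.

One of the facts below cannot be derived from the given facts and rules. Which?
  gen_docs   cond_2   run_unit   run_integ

[1] (2) [artifact_signed :- lint_clean, link_bin.]; (6) [tests_changed :- link_bin, cfg_changed.]; (7) [hdr_changed :- lint_clean, compile_a.]; (10) [run_unit :- tag_release, compile_b.]; (12) [cond_3 :- compile_b.]. ⇒ new: artifact_signed, tests_changed, hdr_changed, run_unit, cond_3.
[2] (1) [gen_docs :- run_unit, hdr_changed.]; (5) [compile_c :- tests_changed.]. ⇒ new: gen_docs, compile_c.
[3] (4) [deploy_stage :- gen_docs.]; (8) [cache_hit :- gen_docs, compile_c.]. ⇒ new: deploy_stage, cache_hit.
[4] (3) [publish_ok :- cache_hit.]; (9) [src_changed :- cache_hit.]. ⇒ new: publish_ok, src_changed.
[5] (15) [run_integ :- src_changed.]. ⇒ new: run_integ.
Derived: run_unit (round 1), gen_docs (round 2), run_integ (round 5). cond_2 never appears in any round.

cond_2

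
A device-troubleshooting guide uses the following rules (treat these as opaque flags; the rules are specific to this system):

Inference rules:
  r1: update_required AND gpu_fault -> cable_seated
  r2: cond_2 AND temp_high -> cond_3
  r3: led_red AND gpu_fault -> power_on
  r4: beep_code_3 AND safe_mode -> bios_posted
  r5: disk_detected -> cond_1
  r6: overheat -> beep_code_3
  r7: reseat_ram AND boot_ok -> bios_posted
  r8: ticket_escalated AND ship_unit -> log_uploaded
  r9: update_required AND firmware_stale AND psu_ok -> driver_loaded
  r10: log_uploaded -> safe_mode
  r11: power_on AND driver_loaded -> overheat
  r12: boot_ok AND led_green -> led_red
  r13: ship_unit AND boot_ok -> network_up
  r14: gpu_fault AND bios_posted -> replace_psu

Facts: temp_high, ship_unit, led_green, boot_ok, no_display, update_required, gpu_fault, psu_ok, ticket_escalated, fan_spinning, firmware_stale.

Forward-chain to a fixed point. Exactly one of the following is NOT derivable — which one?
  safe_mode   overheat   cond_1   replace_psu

[1] r1 [update_required AND gpu_fault -> cable_seated]; r8 [ticket_escalated AND ship_unit -> log_uploaded]; r9 [update_required AND firmware_stale AND psu_ok -> driver_loaded]; r12 [boot_ok AND led_green -> led_red]; r13 [ship_unit AND boot_ok -> network_up]. ⇒ new: cable_seated, log_uploaded, driver_loaded, led_red, network_up.
[2] r3 [led_red AND gpu_fault -> power_on]; r10 [log_uploaded -> safe_mode]. ⇒ new: power_on, safe_mode.
[3] r11 [power_on AND driver_loaded -> overheat]. ⇒ new: overheat.
[4] r6 [overheat -> beep_code_3]. ⇒ new: beep_code_3.
[5] r4 [beep_code_3 AND safe_mode -> bios_posted]. ⇒ new: bios_posted.
[6] r14 [gpu_fault AND bios_posted -> replace_psu]. ⇒ new: replace_psu.
Derived: safe_mode (round 2), replace_psu (round 6), overheat (round 3). cond_1 never appears in any round.

cond_1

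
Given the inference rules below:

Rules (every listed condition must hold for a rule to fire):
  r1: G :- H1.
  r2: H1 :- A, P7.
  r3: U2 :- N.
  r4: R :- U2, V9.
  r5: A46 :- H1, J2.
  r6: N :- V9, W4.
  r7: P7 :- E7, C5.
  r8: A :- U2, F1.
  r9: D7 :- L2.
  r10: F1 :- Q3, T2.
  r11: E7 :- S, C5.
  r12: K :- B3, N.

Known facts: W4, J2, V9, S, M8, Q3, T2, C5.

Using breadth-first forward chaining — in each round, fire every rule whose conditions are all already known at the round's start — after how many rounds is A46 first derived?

5

Round 1: r6 [N :- V9, W4.]; r10 [F1 :- Q3, T2.]; r11 [E7 :- S, C5.]. New: N, F1, E7.
Round 2: r3 [U2 :- N.]; r7 [P7 :- E7, C5.]. New: U2, P7.
Round 3: r4 [R :- U2, V9.]; r8 [A :- U2, F1.]. New: R, A.
Round 4: r2 [H1 :- A, P7.]. New: H1.
Round 5: r1 [G :- H1.]; r5 [A46 :- H1, J2.]. New: G, A46.
A46 first appears in round 5.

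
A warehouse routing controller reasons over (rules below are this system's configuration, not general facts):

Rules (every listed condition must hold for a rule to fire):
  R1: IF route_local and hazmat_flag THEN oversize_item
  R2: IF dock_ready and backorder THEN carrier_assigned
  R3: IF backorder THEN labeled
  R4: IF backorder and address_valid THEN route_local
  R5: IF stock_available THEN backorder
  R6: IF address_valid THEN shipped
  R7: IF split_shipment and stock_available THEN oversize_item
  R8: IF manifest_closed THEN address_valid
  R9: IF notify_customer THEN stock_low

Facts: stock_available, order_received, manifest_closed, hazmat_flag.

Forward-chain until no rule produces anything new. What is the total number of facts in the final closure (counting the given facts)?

10

Round 1 fires R5, R8, giving backorder, address_valid.
Round 2 fires R3, R4, R6, giving labeled, route_local, shipped.
Round 3 fires R1, giving oversize_item.
Closure: {address_valid, backorder, hazmat_flag, labeled, manifest_closed, order_received, oversize_item, route_local, shipped, stock_available} — 10 facts.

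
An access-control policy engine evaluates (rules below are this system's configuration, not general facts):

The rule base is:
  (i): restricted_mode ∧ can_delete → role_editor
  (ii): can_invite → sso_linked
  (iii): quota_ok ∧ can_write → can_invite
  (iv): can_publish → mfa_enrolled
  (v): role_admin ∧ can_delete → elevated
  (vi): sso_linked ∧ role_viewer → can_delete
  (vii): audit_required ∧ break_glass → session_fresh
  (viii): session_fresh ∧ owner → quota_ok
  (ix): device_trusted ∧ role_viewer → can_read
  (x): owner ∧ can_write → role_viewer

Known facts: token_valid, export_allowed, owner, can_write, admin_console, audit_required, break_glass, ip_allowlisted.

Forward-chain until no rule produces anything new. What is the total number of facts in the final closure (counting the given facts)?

14

Round 1: (vii) [audit_required ∧ break_glass → session_fresh]; (x) [owner ∧ can_write → role_viewer]. Adds session_fresh, role_viewer.
Round 2: (viii) [session_fresh ∧ owner → quota_ok]. Adds quota_ok.
Round 3: (iii) [quota_ok ∧ can_write → can_invite]. Adds can_invite.
Round 4: (ii) [can_invite → sso_linked]. Adds sso_linked.
Round 5: (vi) [sso_linked ∧ role_viewer → can_delete]. Adds can_delete.
Closure: {admin_console, audit_required, break_glass, can_delete, can_invite, can_write, export_allowed, ip_allowlisted, owner, quota_ok, role_viewer, session_fresh, sso_linked, token_valid} — 14 facts.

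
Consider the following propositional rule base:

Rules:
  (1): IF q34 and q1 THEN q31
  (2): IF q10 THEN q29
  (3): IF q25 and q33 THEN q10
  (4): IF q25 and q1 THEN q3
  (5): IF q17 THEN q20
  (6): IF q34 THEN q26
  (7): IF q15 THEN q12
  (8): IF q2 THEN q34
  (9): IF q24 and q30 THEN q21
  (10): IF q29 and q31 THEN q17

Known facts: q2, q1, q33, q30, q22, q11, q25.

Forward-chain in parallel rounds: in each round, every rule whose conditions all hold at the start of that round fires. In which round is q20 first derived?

Round 1: (3) [IF q25 and q33 THEN q10]; (4) [IF q25 and q1 THEN q3]; (8) [IF q2 THEN q34]. Adds q10, q3, q34.
Round 2: (1) [IF q34 and q1 THEN q31]; (2) [IF q10 THEN q29]; (6) [IF q34 THEN q26]. Adds q31, q29, q26.
Round 3: (10) [IF q29 and q31 THEN q17]. Adds q17.
Round 4: (5) [IF q17 THEN q20]. Adds q20.
q20 first appears in round 4.

4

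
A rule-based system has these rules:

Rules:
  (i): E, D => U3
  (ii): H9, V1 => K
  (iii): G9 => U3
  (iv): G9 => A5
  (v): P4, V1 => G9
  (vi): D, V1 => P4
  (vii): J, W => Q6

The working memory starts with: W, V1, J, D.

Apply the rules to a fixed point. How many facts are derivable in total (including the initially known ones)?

9

Round 1 — (vi), (vii), derive P4, Q6.
Round 2 — (v), derive G9.
Round 3 — (iii), (iv), derive U3, A5.
Closure: {A5, D, G9, J, P4, Q6, U3, V1, W} — 9 facts.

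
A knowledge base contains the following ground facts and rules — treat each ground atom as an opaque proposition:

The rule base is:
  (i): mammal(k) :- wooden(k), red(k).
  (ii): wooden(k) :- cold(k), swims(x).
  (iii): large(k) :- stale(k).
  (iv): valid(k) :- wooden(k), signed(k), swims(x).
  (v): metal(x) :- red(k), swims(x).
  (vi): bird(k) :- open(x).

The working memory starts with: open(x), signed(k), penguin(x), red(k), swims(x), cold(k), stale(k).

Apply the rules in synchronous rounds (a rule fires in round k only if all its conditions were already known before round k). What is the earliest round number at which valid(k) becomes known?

[1] (ii) [wooden(k) :- cold(k), swims(x).]; (iii) [large(k) :- stale(k).]; (v) [metal(x) :- red(k), swims(x).]; (vi) [bird(k) :- open(x).]. ⇒ new: wooden(k), large(k), metal(x), bird(k).
[2] (i) [mammal(k) :- wooden(k), red(k).]; (iv) [valid(k) :- wooden(k), signed(k), swims(x).]. ⇒ new: mammal(k), valid(k).
valid(k) first appears in round 2.

2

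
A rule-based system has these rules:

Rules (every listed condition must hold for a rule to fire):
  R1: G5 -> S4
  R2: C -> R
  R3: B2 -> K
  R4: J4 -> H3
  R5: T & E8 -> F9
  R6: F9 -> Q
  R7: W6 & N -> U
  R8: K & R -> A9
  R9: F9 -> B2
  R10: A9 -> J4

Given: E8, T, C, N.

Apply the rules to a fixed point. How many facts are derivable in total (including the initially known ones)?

Round 1: R2 [C -> R]; R5 [T & E8 -> F9]. New: R, F9.
Round 2: R6 [F9 -> Q]; R9 [F9 -> B2]. New: Q, B2.
Round 3: R3 [B2 -> K]. New: K.
Round 4: R8 [K & R -> A9]. New: A9.
Round 5: R10 [A9 -> J4]. New: J4.
Round 6: R4 [J4 -> H3]. New: H3.
Closure: {A9, B2, C, E8, F9, H3, J4, K, N, Q, R, T} — 12 facts.

12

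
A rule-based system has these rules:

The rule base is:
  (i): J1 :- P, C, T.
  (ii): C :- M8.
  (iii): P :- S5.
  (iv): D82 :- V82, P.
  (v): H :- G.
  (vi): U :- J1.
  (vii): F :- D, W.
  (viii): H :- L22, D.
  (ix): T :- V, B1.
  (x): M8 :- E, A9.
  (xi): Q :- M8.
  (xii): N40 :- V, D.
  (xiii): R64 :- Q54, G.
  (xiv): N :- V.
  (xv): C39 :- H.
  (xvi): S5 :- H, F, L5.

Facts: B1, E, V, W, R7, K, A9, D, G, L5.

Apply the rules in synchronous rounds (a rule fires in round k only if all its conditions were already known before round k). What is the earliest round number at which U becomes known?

5

Round 1: (v) [H :- G.]; (vii) [F :- D, W.]; (ix) [T :- V, B1.]; (x) [M8 :- E, A9.]; (xii) [N40 :- V, D.]; (xiv) [N :- V.]. Adds H, F, T, M8, N40, N.
Round 2: (ii) [C :- M8.]; (xi) [Q :- M8.]; (xv) [C39 :- H.]; (xvi) [S5 :- H, F, L5.]. Adds C, Q, C39, S5.
Round 3: (iii) [P :- S5.]. Adds P.
Round 4: (i) [J1 :- P, C, T.]. Adds J1.
Round 5: (vi) [U :- J1.]. Adds U.
U first appears in round 5.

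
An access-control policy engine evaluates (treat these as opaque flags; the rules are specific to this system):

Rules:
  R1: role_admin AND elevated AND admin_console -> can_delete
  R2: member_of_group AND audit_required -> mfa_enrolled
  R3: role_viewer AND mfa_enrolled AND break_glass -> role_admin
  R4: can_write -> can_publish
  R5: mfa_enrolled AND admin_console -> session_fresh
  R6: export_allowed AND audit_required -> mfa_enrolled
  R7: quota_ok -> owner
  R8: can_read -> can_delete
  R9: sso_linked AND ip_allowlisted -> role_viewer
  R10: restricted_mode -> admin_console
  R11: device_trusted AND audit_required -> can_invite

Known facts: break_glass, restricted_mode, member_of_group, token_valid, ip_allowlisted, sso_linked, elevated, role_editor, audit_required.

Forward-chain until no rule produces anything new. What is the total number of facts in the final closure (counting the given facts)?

Round 1: R2 [member_of_group AND audit_required -> mfa_enrolled]; R9 [sso_linked AND ip_allowlisted -> role_viewer]; R10 [restricted_mode -> admin_console]. Adds mfa_enrolled, role_viewer, admin_console.
Round 2: R3 [role_viewer AND mfa_enrolled AND break_glass -> role_admin]; R5 [mfa_enrolled AND admin_console -> session_fresh]. Adds role_admin, session_fresh.
Round 3: R1 [role_admin AND elevated AND admin_console -> can_delete]. Adds can_delete.
Closure: {admin_console, audit_required, break_glass, can_delete, elevated, ip_allowlisted, member_of_group, mfa_enrolled, restricted_mode, role_admin, role_editor, role_viewer, session_fresh, sso_linked, token_valid} — 15 facts.

15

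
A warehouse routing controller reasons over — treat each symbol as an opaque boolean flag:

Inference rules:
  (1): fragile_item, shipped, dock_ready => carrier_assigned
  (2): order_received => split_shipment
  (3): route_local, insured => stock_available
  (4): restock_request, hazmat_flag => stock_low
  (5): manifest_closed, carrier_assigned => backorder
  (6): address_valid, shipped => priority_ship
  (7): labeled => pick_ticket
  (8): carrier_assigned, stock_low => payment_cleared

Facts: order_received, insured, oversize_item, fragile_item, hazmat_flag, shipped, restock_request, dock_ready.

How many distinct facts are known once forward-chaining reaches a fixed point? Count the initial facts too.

Round 1 fires (1), (2), (4), giving carrier_assigned, split_shipment, stock_low.
Round 2 fires (8), giving payment_cleared.
Closure: {carrier_assigned, dock_ready, fragile_item, hazmat_flag, insured, order_received, oversize_item, payment_cleared, restock_request, shipped, split_shipment, stock_low} — 12 facts.

12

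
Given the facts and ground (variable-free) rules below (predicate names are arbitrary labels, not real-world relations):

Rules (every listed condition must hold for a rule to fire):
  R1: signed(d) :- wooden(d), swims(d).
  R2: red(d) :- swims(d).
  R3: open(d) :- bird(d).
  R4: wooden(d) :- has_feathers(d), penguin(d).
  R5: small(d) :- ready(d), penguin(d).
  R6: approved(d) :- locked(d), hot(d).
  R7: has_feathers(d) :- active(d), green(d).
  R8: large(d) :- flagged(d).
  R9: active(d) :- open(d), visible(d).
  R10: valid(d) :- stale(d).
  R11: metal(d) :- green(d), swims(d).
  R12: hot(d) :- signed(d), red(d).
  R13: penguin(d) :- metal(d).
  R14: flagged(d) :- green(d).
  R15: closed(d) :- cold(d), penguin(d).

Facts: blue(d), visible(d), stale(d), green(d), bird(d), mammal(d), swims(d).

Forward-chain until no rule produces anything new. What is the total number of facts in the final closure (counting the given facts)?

19

Round 1: R2 [red(d) :- swims(d).]; R3 [open(d) :- bird(d).]; R10 [valid(d) :- stale(d).]; R11 [metal(d) :- green(d), swims(d).]; R14 [flagged(d) :- green(d).]. Adds red(d), open(d), valid(d), metal(d), flagged(d).
Round 2: R8 [large(d) :- flagged(d).]; R9 [active(d) :- open(d), visible(d).]; R13 [penguin(d) :- metal(d).]. Adds large(d), active(d), penguin(d).
Round 3: R7 [has_feathers(d) :- active(d), green(d).]. Adds has_feathers(d).
Round 4: R4 [wooden(d) :- has_feathers(d), penguin(d).]. Adds wooden(d).
Round 5: R1 [signed(d) :- wooden(d), swims(d).]. Adds signed(d).
Round 6: R12 [hot(d) :- signed(d), red(d).]. Adds hot(d).
Closure: {active(d), bird(d), blue(d), flagged(d), green(d), has_feathers(d), hot(d), large(d), mammal(d), metal(d), open(d), penguin(d), red(d), signed(d), stale(d), swims(d), valid(d), visible(d), wooden(d)} — 19 facts.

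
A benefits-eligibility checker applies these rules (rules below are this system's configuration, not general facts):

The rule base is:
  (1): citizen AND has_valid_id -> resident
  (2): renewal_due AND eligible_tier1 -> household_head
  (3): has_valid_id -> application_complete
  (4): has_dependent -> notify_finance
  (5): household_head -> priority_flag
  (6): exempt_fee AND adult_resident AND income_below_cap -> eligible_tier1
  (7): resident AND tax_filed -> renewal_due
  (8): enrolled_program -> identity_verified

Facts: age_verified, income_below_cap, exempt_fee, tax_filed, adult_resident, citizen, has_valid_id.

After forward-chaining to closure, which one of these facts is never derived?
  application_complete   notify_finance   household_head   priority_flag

notify_finance

Round 1: (1) [citizen AND has_valid_id -> resident]; (3) [has_valid_id -> application_complete]; (6) [exempt_fee AND adult_resident AND income_below_cap -> eligible_tier1]. New: resident, application_complete, eligible_tier1.
Round 2: (7) [resident AND tax_filed -> renewal_due]. New: renewal_due.
Round 3: (2) [renewal_due AND eligible_tier1 -> household_head]. New: household_head.
Round 4: (5) [household_head -> priority_flag]. New: priority_flag.
Derived: priority_flag (round 4), application_complete (round 1), household_head (round 3). notify_finance never appears in any round.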